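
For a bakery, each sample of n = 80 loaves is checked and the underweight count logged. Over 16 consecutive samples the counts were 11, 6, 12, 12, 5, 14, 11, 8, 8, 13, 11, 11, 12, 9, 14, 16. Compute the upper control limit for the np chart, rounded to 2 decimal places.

19.99

p̄ = Σdᵢ / (k·n) = 173 / (16 × 80) = 0.13516
UCL = np̄ + 3·√(np̄(1−p̄)) = 10.8125 + 3 × √(10.8125×0.86484) = 10.8125 + 3 × 3.0580 = 19.9864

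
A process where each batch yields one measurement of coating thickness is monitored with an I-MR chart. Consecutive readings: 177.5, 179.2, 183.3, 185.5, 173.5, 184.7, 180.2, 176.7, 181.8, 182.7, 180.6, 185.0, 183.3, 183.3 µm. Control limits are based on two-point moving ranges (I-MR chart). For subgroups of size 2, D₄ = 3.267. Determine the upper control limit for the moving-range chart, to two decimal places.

Moving ranges: 1.7, 4.1, 2.2, 12.0, 11.2, 4.5, 3.5, 5.1, 0.9, 2.1, 4.4, 1.7, 0.0; M̄R̄ = 53.4000 / 13 = 4.1077
UCL_MR = D₄·M̄R̄ = 3.267 × 4.1077 = 13.4198

13.42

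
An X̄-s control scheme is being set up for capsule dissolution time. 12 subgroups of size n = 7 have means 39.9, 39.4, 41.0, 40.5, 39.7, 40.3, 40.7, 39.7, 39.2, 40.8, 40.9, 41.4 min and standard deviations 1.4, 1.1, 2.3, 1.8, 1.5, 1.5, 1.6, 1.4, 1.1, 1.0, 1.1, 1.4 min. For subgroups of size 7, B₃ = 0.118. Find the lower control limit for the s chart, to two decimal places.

0.17

s̄ = (1.4 + 1.1 + 2.3 + 1.8 + 1.5 + 1.5 + 1.6 + 1.4 + 1.1 + 1.0 + 1.1 + 1.4) / 12 = 1.4333
LCL_s = B₃·s̄ = 0.118 × 1.4333 = 0.1691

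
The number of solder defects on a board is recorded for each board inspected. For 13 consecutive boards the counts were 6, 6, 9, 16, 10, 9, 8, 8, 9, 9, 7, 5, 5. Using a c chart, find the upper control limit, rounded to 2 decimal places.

16.84

c̄ = (6 + 6 + 9 + 16 + 10 + 9 + 8 + 8 + 9 + 9 + 7 + 5 + 5) / 13 = 107 / 13 = 8.2308
UCL = c̄ + 3√c̄ = 8.2308 + 3 × √8.2308 = 8.2308 + 3 × 2.8689 = 16.8376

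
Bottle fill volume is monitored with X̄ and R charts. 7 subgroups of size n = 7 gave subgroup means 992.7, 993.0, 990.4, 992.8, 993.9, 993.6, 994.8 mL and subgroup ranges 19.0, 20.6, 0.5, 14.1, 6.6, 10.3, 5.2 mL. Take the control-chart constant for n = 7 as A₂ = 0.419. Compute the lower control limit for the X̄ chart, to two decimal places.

988.46

X̄̄ = (992.7 + 993.0 + 990.4 + 992.8 + 993.9 + 993.6 + 994.8) / 7 = 6951.2000 / 7 = 993.0286
R̄ = (19.0 + 20.6 + 0.5 + 14.1 + 6.6 + 10.3 + 5.2) / 7 = 76.3000 / 7 = 10.9000
LCL = X̄̄ − A₂·R̄ = 993.0286 − 0.419 × 10.9000 = 988.4615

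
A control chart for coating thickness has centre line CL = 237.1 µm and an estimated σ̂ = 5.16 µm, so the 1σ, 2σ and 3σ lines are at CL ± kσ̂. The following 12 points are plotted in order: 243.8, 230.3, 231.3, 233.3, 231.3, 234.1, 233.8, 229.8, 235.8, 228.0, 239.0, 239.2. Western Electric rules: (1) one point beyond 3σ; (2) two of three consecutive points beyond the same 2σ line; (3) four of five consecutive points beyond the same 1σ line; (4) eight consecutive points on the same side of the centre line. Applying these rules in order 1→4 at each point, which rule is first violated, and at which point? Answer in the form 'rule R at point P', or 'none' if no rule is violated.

Zone of each point (C = within 1σ̂, B = 1σ̂–2σ̂, A = 2σ̂–3σ̂, * = beyond 3σ̂; sign = side of CL): 1:+B, 2:-B, 3:-B, 4:-C, 5:-B, 6:-C, 7:-C, 8:-B, 9:-C, 10:-B, 11:+C, 12:+C
Rule 4 (eight consecutive points on the same side of the centre line) is satisfied at point 9.

rule 4 at point 9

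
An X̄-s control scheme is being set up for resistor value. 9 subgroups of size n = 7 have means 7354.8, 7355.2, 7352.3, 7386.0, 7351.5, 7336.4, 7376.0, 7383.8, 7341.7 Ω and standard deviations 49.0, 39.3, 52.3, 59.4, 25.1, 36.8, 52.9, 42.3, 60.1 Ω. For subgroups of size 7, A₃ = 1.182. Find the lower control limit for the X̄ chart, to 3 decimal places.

7304.952

X̄̄ = (7354.8 + 7355.2 + 7352.3 + 7386.0 + 7351.5 + 7336.4 + 7376.0 + 7383.8 + 7341.7) / 9 = 7359.7444
s̄ = (49.0 + 39.3 + 52.3 + 59.4 + 25.1 + 36.8 + 52.9 + 42.3 + 60.1) / 9 = 46.3556
LCL = X̄̄ − A₃·s̄ = 7359.7444 − 1.182 × 46.3556 = 7304.9522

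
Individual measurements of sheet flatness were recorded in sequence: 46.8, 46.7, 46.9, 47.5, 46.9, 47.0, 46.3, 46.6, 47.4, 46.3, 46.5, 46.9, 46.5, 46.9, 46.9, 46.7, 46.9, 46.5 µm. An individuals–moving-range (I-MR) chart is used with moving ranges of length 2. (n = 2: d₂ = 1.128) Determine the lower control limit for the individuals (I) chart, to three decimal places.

45.741

X̄ = (46.8 + 46.7 + 46.9 + 47.5 + 46.9 + 47.0 + 46.3 + 46.6 + 47.4 + 46.3 + 46.5 + 46.9 + 46.5 + 46.9 + 46.9 + 46.7 + 46.9 + 46.5) / 18 = 46.7889
Moving ranges: 0.1, 0.2, 0.6, 0.6, 0.1, 0.7, 0.3, 0.8, 1.1, 0.2, 0.4, 0.4, 0.4, 0.0, 0.2, 0.2, 0.4; M̄R̄ = 6.7000 / 17 = 0.3941
LCL = X̄ − 3·M̄R̄/d₂ = 46.7889 − 3 × 0.3941 / 1.128 = 45.7407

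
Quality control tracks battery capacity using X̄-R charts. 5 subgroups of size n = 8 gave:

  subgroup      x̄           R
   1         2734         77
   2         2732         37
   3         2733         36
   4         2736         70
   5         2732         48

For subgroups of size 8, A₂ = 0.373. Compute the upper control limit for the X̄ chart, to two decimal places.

X̄̄ = (2734 + 2732 + 2733 + 2736 + 2732) / 5 = 13667.0000 / 5 = 2733.4000
R̄ = (77 + 37 + 36 + 70 + 48) / 5 = 268.0000 / 5 = 53.6000
UCL = X̄̄ + A₂·R̄ = 2733.4000 + 0.373 × 53.6000 = 2753.3928

2753.39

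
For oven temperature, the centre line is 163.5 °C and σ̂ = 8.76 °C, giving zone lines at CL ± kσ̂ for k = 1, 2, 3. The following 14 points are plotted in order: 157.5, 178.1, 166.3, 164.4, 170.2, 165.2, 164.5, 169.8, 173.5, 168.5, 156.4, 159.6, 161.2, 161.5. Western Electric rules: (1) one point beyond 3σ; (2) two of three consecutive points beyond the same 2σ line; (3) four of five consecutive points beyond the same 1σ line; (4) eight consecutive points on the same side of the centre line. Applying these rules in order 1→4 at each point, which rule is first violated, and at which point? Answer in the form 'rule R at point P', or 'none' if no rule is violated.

rule 4 at point 9

Zone of each point (C = within 1σ̂, B = 1σ̂–2σ̂, A = 2σ̂–3σ̂, * = beyond 3σ̂; sign = side of CL): 1:-C, 2:+B, 3:+C, 4:+C, 5:+C, 6:+C, 7:+C, 8:+C, 9:+B, 10:+C, 11:-C, 12:-C, 13:-C, 14:-C
Rule 4 (eight consecutive points on the same side of the centre line) is satisfied at point 9.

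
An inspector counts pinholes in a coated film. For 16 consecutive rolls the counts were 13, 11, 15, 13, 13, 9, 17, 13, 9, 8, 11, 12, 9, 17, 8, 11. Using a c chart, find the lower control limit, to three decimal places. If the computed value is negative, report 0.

c̄ = (13 + 11 + 15 + 13 + 13 + 9 + 17 + 13 + 9 + 8 + 11 + 12 + 9 + 17 + 8 + 11) / 16 = 189 / 16 = 11.8125
LCL = c̄ − 3√c̄ = 11.8125 − 3 × 3.4369 = 1.5017

1.502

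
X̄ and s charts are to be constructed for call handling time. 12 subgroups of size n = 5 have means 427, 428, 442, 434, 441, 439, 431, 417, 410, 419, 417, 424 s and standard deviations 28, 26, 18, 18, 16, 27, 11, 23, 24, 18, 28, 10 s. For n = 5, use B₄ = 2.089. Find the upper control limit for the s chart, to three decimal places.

s̄ = (28 + 26 + 18 + 18 + 16 + 27 + 11 + 23 + 24 + 18 + 28 + 10) / 12 = 20.5833
UCL_s = B₄·s̄ = 2.089 × 20.5833 = 42.9986

42.999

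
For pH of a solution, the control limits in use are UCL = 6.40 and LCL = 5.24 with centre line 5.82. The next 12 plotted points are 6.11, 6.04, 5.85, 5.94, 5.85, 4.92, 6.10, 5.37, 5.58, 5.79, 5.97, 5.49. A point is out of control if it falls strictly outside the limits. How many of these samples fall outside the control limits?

Compare each point to [5.24, 6.40]: sample 6 = 4.92 < LCL.

1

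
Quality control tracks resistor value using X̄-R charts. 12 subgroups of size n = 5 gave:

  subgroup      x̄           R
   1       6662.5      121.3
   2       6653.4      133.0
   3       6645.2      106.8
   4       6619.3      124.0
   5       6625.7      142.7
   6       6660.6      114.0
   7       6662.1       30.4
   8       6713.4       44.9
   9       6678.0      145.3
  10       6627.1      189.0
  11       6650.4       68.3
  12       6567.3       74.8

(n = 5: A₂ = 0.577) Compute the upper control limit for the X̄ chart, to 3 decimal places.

6709.327

X̄̄ = (6662.5 + 6653.4 + 6645.2 + 6619.3 + 6625.7 + 6660.6 + 6662.1 + 6713.4 + 6678.0 + 6627.1 + 6650.4 + 6567.3) / 12 = 79765.0000 / 12 = 6647.0833
R̄ = (121.3 + 133.0 + 106.8 + 124.0 + 142.7 + 114.0 + 30.4 + 44.9 + 145.3 + 189.0 + 68.3 + 74.8) / 12 = 1294.5000 / 12 = 107.8750
UCL = X̄̄ + A₂·R̄ = 6647.0833 + 0.577 × 107.8750 = 6709.3272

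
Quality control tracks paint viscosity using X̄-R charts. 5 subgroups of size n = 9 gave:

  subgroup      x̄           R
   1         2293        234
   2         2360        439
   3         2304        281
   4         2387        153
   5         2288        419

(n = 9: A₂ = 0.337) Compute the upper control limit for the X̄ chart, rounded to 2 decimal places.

X̄̄ = (2293 + 2360 + 2304 + 2387 + 2288) / 5 = 11632.0000 / 5 = 2326.4000
R̄ = (234 + 439 + 281 + 153 + 419) / 5 = 1526.0000 / 5 = 305.2000
UCL = X̄̄ + A₂·R̄ = 2326.4000 + 0.337 × 305.2000 = 2429.2524

2429.25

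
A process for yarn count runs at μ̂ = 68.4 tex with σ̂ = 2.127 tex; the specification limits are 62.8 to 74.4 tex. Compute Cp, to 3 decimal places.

Cp = (USL − LSL) / (6σ̂) = (74.4 − 62.8) / (6 × 2.127) = 11.6000 / 12.7620 = 0.9089

0.909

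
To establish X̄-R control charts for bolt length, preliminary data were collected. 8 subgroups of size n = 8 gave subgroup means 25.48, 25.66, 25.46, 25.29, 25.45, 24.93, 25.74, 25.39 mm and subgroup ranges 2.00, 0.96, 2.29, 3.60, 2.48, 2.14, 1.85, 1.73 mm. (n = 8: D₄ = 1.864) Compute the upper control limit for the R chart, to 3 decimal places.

R̄ = (2.00 + 0.96 + 2.29 + 3.60 + 2.48 + 2.14 + 1.85 + 1.73) / 8 = 17.0500 / 8 = 2.1313
UCL_R = D₄·R̄ = 1.864 × 2.1313 = 3.9727

3.973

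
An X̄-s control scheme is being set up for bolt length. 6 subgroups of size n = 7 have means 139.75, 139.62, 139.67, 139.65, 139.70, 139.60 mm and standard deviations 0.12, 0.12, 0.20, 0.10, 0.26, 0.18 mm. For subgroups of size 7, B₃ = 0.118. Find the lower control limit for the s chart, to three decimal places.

0.019

s̄ = (0.12 + 0.12 + 0.20 + 0.10 + 0.26 + 0.18) / 6 = 0.1633
LCL_s = B₃·s̄ = 0.118 × 0.1633 = 0.0193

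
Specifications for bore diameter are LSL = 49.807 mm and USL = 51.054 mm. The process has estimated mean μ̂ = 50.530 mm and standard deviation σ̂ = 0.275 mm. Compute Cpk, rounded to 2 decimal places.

0.64

Cpu = (USL − μ̂) / (3σ̂) = (51.054 − 50.530) / (3 × 0.275) = 0.6352; Cpl = (μ̂ − LSL) / (3σ̂) = (50.530 − 49.807) / (3 × 0.275) = 0.8764; Cpk = min(Cpu, Cpl) = 0.6352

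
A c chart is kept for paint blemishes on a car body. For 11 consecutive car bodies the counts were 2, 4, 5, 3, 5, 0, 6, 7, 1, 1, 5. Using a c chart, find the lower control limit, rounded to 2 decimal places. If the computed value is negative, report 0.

c̄ = (2 + 4 + 5 + 3 + 5 + 0 + 6 + 7 + 1 + 1 + 5) / 11 = 39 / 11 = 3.5455
LCL = c̄ − 3√c̄ = 3.5455 − 3 × 1.8829 = -2.1034 → 0 (cannot be negative)

0.00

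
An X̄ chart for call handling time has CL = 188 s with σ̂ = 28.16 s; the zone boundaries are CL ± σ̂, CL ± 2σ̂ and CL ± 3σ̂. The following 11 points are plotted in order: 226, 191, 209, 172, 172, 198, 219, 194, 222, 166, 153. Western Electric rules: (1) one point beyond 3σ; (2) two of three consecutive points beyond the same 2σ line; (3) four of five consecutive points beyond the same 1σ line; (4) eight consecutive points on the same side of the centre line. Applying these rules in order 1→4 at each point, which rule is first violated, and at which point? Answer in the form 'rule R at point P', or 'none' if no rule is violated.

Zone of each point (C = within 1σ̂, B = 1σ̂–2σ̂, A = 2σ̂–3σ̂, * = beyond 3σ̂; sign = side of CL): 1:+B, 2:+C, 3:+C, 4:-C, 5:-C, 6:+C, 7:+B, 8:+C, 9:+B, 10:-C, 11:-B
No rule fires across all 11 points.

none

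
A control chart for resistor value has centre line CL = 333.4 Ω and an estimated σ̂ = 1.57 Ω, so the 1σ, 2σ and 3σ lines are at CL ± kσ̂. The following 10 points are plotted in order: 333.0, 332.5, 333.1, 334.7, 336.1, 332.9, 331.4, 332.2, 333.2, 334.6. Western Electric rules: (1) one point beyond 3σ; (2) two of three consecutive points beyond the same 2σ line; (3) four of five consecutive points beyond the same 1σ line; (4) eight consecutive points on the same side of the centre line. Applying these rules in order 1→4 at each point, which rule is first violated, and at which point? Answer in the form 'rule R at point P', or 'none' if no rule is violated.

none

Zone of each point (C = within 1σ̂, B = 1σ̂–2σ̂, A = 2σ̂–3σ̂, * = beyond 3σ̂; sign = side of CL): 1:-C, 2:-C, 3:-C, 4:+C, 5:+B, 6:-C, 7:-B, 8:-C, 9:-C, 10:+C
No rule fires across all 10 points.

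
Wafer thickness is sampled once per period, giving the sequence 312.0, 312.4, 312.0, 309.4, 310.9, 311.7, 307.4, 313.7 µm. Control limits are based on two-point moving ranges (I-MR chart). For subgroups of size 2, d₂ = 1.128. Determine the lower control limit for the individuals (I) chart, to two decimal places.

X̄ = (312.0 + 312.4 + 312.0 + 309.4 + 310.9 + 311.7 + 307.4 + 313.7) / 8 = 311.1875
Moving ranges: 0.4, 0.4, 2.6, 1.5, 0.8, 4.3, 6.3; M̄R̄ = 16.3000 / 7 = 2.3286
LCL = X̄ − 3·M̄R̄/d₂ = 311.1875 − 3 × 2.3286 / 1.128 = 304.9945

304.99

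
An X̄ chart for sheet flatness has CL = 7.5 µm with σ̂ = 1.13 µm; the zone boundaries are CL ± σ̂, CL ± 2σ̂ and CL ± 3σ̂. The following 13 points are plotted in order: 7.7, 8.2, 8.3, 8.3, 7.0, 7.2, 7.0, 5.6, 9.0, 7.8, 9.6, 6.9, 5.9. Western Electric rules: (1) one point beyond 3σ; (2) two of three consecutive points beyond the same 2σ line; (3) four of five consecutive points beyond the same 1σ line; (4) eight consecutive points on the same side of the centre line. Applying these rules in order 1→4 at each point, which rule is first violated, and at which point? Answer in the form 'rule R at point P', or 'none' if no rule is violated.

Zone of each point (C = within 1σ̂, B = 1σ̂–2σ̂, A = 2σ̂–3σ̂, * = beyond 3σ̂; sign = side of CL): 1:+C, 2:+C, 3:+C, 4:+C, 5:-C, 6:-C, 7:-C, 8:-B, 9:+B, 10:+C, 11:+B, 12:-C, 13:-B
No rule fires across all 13 points.

none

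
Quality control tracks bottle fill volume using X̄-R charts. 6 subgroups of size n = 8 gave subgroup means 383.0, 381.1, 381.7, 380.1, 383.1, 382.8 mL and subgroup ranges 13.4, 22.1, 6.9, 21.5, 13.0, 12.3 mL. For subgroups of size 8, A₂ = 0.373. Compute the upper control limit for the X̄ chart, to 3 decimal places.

387.512

X̄̄ = (383.0 + 381.1 + 381.7 + 380.1 + 383.1 + 382.8) / 6 = 2291.8000 / 6 = 381.9667
R̄ = (13.4 + 22.1 + 6.9 + 21.5 + 13.0 + 12.3) / 6 = 89.2000 / 6 = 14.8667
UCL = X̄̄ + A₂·R̄ = 381.9667 + 0.373 × 14.8667 = 387.5119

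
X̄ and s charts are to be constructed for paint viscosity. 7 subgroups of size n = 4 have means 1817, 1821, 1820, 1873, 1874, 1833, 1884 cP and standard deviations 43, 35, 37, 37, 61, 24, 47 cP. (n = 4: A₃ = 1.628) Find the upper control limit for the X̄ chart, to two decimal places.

1912.05

X̄̄ = (1817 + 1821 + 1820 + 1873 + 1874 + 1833 + 1884) / 7 = 1846.0000
s̄ = (43 + 35 + 37 + 37 + 61 + 24 + 47) / 7 = 40.5714
UCL = X̄̄ + A₃·s̄ = 1846.0000 + 1.628 × 40.5714 = 1912.0503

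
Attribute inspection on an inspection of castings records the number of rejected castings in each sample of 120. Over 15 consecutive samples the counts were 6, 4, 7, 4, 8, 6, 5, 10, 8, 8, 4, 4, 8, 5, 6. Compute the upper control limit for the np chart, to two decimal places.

13.47

p̄ = Σdᵢ / (k·n) = 93 / (15 × 120) = 0.05167
UCL = np̄ + 3·√(np̄(1−p̄)) = 6.2000 + 3 × √(6.2000×0.94833) = 6.2000 + 3 × 2.4248 = 13.4744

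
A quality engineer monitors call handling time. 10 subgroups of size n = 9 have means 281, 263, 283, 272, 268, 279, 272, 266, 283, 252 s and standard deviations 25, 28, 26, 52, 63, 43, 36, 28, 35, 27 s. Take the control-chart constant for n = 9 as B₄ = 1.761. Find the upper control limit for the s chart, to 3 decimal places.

s̄ = (25 + 28 + 26 + 52 + 63 + 43 + 36 + 28 + 35 + 27) / 10 = 36.3000
UCL_s = B₄·s̄ = 1.761 × 36.3000 = 63.9243

63.924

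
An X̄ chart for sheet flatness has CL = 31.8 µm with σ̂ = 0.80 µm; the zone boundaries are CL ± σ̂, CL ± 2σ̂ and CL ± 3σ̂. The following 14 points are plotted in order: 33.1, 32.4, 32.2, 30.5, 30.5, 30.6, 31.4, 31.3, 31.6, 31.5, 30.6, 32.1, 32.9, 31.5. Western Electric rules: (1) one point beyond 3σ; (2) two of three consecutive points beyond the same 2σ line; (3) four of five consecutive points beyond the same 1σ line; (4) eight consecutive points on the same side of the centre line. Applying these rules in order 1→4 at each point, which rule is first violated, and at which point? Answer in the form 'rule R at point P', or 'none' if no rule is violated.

Zone of each point (C = within 1σ̂, B = 1σ̂–2σ̂, A = 2σ̂–3σ̂, * = beyond 3σ̂; sign = side of CL): 1:+B, 2:+C, 3:+C, 4:-B, 5:-B, 6:-B, 7:-C, 8:-C, 9:-C, 10:-C, 11:-B, 12:+C, 13:+B, 14:-C
Rule 4 (eight consecutive points on the same side of the centre line) is satisfied at point 11.

rule 4 at point 11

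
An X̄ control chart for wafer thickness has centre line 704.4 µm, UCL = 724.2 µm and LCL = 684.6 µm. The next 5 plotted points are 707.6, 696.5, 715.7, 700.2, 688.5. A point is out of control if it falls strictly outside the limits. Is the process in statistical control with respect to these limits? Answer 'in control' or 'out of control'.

All 5 points lie within [684.6, 724.2].

in control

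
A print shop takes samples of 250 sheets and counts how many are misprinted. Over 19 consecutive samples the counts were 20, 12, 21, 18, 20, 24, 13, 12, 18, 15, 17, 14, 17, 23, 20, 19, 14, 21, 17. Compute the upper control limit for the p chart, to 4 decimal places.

0.1191

p̄ = Σdᵢ / (k·n) = 335 / (19 × 250) = 0.07053
UCL = p̄ + 3·√(p̄(1−p̄)/n) = 0.07053 + 3 × √(0.07053×0.92947/250) = 0.07053 + 3 × 0.01619 = 0.11910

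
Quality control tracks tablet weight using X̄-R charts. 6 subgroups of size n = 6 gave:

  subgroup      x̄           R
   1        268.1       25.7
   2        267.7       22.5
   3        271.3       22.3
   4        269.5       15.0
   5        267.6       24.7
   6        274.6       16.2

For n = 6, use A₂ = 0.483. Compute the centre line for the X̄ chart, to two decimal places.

269.80

X̄̄ = (268.1 + 267.7 + 271.3 + 269.5 + 267.6 + 274.6) / 6 = 1618.8000 / 6 = 269.8000
CL = X̄̄ = 269.8000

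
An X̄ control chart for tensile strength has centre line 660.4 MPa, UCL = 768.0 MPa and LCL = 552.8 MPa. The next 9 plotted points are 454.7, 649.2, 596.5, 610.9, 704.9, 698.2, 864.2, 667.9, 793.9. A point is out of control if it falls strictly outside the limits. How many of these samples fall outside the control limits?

3

Compare each point to [552.8, 768.0]: sample 1 = 454.7 < LCL; sample 7 = 864.2 > UCL; sample 9 = 793.9 > UCL.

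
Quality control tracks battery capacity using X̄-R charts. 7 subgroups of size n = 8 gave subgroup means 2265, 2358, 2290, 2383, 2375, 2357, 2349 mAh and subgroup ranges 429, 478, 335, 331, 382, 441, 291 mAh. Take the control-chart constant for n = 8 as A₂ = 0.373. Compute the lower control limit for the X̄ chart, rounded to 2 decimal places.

X̄̄ = (2265 + 2358 + 2290 + 2383 + 2375 + 2357 + 2349) / 7 = 16377.0000 / 7 = 2339.5714
R̄ = (429 + 478 + 335 + 331 + 382 + 441 + 291) / 7 = 2687.0000 / 7 = 383.8571
LCL = X̄̄ − A₂·R̄ = 2339.5714 − 0.373 × 383.8571 = 2196.3927

2196.39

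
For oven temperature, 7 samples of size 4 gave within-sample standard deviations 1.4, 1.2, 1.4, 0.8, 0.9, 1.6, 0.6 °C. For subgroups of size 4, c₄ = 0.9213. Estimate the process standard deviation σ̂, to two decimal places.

1.22

s̄ = (1.4 + 1.2 + 1.4 + 0.8 + 0.9 + 1.6 + 0.6) / 7 = 1.1286
σ̂ = s̄ / c₄ = 1.1286 / 0.9213 = 1.2250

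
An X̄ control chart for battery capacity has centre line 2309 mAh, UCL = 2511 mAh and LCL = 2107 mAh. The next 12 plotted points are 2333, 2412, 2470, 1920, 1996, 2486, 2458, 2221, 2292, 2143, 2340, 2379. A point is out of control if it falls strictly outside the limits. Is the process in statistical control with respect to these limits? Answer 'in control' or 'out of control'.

out of control

Compare each point to [2107, 2511]: sample 4 = 1920 < LCL; sample 5 = 1996 < LCL.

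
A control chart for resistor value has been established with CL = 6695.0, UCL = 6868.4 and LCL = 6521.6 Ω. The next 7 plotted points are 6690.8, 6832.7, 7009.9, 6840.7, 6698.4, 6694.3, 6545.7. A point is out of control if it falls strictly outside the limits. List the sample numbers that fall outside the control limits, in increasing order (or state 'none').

3

Compare each point to [6521.6, 6868.4]: sample 3 = 7009.9 > UCL.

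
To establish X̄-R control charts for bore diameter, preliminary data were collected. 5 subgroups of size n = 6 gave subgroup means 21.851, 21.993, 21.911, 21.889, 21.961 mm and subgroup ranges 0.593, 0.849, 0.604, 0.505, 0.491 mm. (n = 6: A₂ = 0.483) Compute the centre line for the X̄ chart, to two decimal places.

21.92

X̄̄ = (21.851 + 21.993 + 21.911 + 21.889 + 21.961) / 5 = 109.6050 / 5 = 21.9210
CL = X̄̄ = 21.9210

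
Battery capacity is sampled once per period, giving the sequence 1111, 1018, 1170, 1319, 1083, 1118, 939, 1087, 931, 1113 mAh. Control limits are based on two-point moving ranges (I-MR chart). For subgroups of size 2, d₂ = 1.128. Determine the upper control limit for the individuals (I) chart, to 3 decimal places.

X̄ = (1111 + 1018 + 1170 + 1319 + 1083 + 1118 + 939 + 1087 + 931 + 1113) / 10 = 1088.9000
Moving ranges: 93, 152, 149, 236, 35, 179, 148, 156, 182; M̄R̄ = 1330.0000 / 9 = 147.7778
UCL = X̄ + 3·M̄R̄/d₂ = 1088.9000 + 3 × 147.7778 / 1.128 = 1481.9260

1481.926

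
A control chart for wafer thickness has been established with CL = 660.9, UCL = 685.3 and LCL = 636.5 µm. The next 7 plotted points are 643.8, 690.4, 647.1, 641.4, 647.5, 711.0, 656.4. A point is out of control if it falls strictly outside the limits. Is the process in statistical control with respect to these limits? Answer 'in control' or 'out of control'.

Compare each point to [636.5, 685.3]: sample 2 = 690.4 > UCL; sample 6 = 711.0 > UCL.

out of control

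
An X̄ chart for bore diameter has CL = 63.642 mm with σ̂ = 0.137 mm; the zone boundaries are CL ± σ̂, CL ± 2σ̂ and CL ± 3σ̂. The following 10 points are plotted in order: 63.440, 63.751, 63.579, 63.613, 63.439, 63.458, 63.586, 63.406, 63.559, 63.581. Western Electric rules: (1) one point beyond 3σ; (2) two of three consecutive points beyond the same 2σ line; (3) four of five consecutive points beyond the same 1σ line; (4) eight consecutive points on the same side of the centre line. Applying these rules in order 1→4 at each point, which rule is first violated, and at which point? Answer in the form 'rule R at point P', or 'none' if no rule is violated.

rule 4 at point 10

Zone of each point (C = within 1σ̂, B = 1σ̂–2σ̂, A = 2σ̂–3σ̂, * = beyond 3σ̂; sign = side of CL): 1:-B, 2:+C, 3:-C, 4:-C, 5:-B, 6:-B, 7:-C, 8:-B, 9:-C, 10:-C
Rule 4 (eight consecutive points on the same side of the centre line) is satisfied at point 10.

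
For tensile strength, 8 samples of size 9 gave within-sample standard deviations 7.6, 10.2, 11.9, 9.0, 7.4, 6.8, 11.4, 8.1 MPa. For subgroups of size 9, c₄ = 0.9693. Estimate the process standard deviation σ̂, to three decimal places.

s̄ = (7.6 + 10.2 + 11.9 + 9.0 + 7.4 + 6.8 + 11.4 + 8.1) / 8 = 9.0500
σ̂ = s̄ / c₄ = 9.0500 / 0.9693 = 9.3366

9.337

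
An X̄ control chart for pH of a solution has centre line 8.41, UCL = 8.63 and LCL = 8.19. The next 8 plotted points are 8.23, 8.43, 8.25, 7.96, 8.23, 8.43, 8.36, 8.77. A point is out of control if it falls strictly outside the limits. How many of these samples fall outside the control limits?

Compare each point to [8.19, 8.63]: sample 4 = 7.96 < LCL; sample 8 = 8.77 > UCL.

2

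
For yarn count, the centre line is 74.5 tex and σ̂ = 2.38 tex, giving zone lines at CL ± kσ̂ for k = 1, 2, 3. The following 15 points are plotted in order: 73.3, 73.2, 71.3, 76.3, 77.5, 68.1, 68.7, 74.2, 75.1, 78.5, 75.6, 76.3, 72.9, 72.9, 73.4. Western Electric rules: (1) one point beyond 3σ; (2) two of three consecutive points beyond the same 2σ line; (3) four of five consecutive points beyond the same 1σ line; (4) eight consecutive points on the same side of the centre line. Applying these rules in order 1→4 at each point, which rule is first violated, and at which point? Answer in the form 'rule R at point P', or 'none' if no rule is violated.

rule 2 at point 7

Zone of each point (C = within 1σ̂, B = 1σ̂–2σ̂, A = 2σ̂–3σ̂, * = beyond 3σ̂; sign = side of CL): 1:-C, 2:-C, 3:-B, 4:+C, 5:+B, 6:-A, 7:-A, 8:-C, 9:+C, 10:+B, 11:+C, 12:+C, 13:-C, 14:-C, 15:-C
Rule 2 (two of three consecutive points beyond the same 2σ limit) is satisfied at point 7.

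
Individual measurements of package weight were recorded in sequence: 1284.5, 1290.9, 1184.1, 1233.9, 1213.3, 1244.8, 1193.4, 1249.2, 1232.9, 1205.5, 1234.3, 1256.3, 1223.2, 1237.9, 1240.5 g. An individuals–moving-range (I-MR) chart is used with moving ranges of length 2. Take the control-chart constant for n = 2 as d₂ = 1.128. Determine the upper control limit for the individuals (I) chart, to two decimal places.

X̄ = (1284.5 + 1290.9 + 1184.1 + 1233.9 + 1213.3 + 1244.8 + 1193.4 + 1249.2 + 1232.9 + 1205.5 + 1234.3 + 1256.3 + 1223.2 + 1237.9 + 1240.5) / 15 = 1234.9800
Moving ranges: 6.4, 106.8, 49.8, 20.6, 31.5, 51.4, 55.8, 16.3, 27.4, 28.8, 22.0, 33.1, 14.7, 2.6; M̄R̄ = 467.2000 / 14 = 33.3714
UCL = X̄ + 3·M̄R̄/d₂ = 1234.9800 + 3 × 33.3714 / 1.128 = 1323.7338

1323.73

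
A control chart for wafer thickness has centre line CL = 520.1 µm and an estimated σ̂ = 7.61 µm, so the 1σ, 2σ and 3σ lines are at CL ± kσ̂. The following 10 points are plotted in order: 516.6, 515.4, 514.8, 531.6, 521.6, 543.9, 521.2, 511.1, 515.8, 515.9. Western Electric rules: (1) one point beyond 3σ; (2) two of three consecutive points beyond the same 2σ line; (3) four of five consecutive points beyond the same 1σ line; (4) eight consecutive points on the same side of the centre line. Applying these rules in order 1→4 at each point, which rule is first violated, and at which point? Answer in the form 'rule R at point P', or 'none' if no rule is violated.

rule 1 at point 6

Zone of each point (C = within 1σ̂, B = 1σ̂–2σ̂, A = 2σ̂–3σ̂, * = beyond 3σ̂; sign = side of CL): 1:-C, 2:-C, 3:-C, 4:+B, 5:+C, 6:+*, 7:+C, 8:-B, 9:-C, 10:-C
Rule 1 (one point beyond the 3σ limits) is satisfied at point 6.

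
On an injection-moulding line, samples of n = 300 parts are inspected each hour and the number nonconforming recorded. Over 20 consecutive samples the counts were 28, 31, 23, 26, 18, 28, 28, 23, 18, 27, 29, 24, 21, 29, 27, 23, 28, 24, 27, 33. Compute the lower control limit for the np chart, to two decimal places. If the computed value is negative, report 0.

p̄ = Σdᵢ / (k·n) = 515 / (20 × 300) = 0.08583
LCL = np̄ − 3·√(np̄(1−p̄)) = 25.7500 − 3 × 4.8518 = 11.1947

11.19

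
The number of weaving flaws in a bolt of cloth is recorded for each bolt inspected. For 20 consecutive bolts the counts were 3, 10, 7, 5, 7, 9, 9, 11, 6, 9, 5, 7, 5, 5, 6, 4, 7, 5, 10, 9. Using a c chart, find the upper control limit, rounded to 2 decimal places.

14.86

c̄ = (3 + 10 + 7 + 5 + 7 + 9 + 9 + 11 + 6 + 9 + 5 + 7 + 5 + 5 + 6 + 4 + 7 + 5 + 10 + 9) / 20 = 139 / 20 = 6.9500
UCL = c̄ + 3√c̄ = 6.9500 + 3 × √6.9500 = 6.9500 + 3 × 2.6363 = 14.8589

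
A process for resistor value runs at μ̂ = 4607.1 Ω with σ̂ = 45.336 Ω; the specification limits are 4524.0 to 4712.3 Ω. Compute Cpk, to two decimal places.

Cpu = (USL − μ̂) / (3σ̂) = (4712.3 − 4607.1) / (3 × 45.336) = 0.7735; Cpl = (μ̂ − LSL) / (3σ̂) = (4607.1 − 4524.0) / (3 × 45.336) = 0.6110; Cpk = min(Cpu, Cpl) = 0.6110

0.61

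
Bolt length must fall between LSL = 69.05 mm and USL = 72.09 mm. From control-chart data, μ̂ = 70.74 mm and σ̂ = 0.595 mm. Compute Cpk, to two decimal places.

0.76

Cpu = (USL − μ̂) / (3σ̂) = (72.09 − 70.74) / (3 × 0.595) = 0.7563; Cpl = (μ̂ − LSL) / (3σ̂) = (70.74 − 69.05) / (3 × 0.595) = 0.9468; Cpk = min(Cpu, Cpl) = 0.7563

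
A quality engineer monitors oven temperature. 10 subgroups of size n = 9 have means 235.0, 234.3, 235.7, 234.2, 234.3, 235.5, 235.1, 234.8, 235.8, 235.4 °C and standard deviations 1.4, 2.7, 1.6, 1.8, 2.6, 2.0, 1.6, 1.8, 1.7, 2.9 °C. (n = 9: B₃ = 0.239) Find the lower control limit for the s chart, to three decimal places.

s̄ = (1.4 + 2.7 + 1.6 + 1.8 + 2.6 + 2.0 + 1.6 + 1.8 + 1.7 + 2.9) / 10 = 2.0100
LCL_s = B₃·s̄ = 0.239 × 2.0100 = 0.4804

0.480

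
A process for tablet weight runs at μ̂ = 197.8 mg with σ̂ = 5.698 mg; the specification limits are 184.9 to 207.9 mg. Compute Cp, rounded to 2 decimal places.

Cp = (USL − LSL) / (6σ̂) = (207.9 − 184.9) / (6 × 5.698) = 23.0000 / 34.1880 = 0.6728

0.67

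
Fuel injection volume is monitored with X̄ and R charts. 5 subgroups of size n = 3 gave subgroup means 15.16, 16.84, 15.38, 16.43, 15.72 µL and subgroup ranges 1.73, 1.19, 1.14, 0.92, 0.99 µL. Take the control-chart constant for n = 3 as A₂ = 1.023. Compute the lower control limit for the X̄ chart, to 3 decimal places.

14.685

X̄̄ = (15.16 + 16.84 + 15.38 + 16.43 + 15.72) / 5 = 79.5300 / 5 = 15.9060
R̄ = (1.73 + 1.19 + 1.14 + 0.92 + 0.99) / 5 = 5.9700 / 5 = 1.1940
LCL = X̄̄ − A₂·R̄ = 15.9060 − 1.023 × 1.1940 = 14.6845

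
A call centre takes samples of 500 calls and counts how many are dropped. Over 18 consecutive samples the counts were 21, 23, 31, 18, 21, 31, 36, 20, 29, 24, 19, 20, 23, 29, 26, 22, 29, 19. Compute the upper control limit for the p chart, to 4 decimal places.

0.0780

p̄ = Σdᵢ / (k·n) = 441 / (18 × 500) = 0.04900
UCL = p̄ + 3·√(p̄(1−p̄)/n) = 0.04900 + 3 × √(0.04900×0.95100/500) = 0.04900 + 3 × 0.00965 = 0.07796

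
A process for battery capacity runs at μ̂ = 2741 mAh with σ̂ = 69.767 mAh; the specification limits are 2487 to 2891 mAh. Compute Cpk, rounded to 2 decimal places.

0.72

Cpu = (USL − μ̂) / (3σ̂) = (2891 − 2741) / (3 × 69.767) = 0.7167; Cpl = (μ̂ − LSL) / (3σ̂) = (2741 − 2487) / (3 × 69.767) = 1.2136; Cpk = min(Cpu, Cpl) = 0.7167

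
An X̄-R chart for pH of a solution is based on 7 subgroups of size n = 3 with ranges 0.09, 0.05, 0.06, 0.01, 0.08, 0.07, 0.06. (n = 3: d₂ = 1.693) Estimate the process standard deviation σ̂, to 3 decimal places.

0.035

R̄ = (0.09 + 0.05 + 0.06 + 0.01 + 0.08 + 0.07 + 0.06) / 7 = 0.0600
σ̂ = R̄ / d₂ = 0.0600 / 1.693 = 0.0354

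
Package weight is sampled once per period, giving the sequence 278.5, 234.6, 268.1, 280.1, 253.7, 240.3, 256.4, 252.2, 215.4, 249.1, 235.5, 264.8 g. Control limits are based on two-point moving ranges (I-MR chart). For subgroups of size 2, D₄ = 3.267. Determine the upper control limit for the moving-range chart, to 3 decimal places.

Moving ranges: 43.9, 33.5, 12.0, 26.4, 13.4, 16.1, 4.2, 36.8, 33.7, 13.6, 29.3; M̄R̄ = 262.9000 / 11 = 23.9000
UCL_MR = D₄·M̄R̄ = 3.267 × 23.9000 = 78.0813

78.081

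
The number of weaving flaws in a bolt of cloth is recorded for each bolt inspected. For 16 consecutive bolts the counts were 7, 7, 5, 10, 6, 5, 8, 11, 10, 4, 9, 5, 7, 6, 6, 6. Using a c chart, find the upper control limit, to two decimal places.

c̄ = (7 + 7 + 5 + 10 + 6 + 5 + 8 + 11 + 10 + 4 + 9 + 5 + 7 + 6 + 6 + 6) / 16 = 112 / 16 = 7.0000
UCL = c̄ + 3√c̄ = 7.0000 + 3 × √7.0000 = 7.0000 + 3 × 2.6458 = 14.9373

14.94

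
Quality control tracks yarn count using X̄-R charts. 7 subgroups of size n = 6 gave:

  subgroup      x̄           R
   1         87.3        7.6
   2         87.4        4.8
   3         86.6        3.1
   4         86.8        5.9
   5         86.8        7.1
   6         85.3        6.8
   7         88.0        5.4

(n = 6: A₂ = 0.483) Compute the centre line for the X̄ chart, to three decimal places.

X̄̄ = (87.3 + 87.4 + 86.6 + 86.8 + 86.8 + 85.3 + 88.0) / 7 = 608.2000 / 7 = 86.8857
CL = X̄̄ = 86.8857

86.886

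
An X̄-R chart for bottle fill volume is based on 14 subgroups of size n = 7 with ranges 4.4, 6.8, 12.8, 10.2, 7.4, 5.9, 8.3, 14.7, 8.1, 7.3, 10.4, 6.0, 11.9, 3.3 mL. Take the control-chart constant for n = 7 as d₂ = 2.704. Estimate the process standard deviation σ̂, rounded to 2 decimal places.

3.10

R̄ = (4.4 + 6.8 + 12.8 + 10.2 + 7.4 + 5.9 + 8.3 + 14.7 + 8.1 + 7.3 + 10.4 + 6.0 + 11.9 + 3.3) / 14 = 8.3929
σ̂ = R̄ / d₂ = 8.3929 / 2.704 = 3.1039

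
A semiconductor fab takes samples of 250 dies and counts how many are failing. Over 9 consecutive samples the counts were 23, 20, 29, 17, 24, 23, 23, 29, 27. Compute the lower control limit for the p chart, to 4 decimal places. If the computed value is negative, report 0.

p̄ = Σdᵢ / (k·n) = 215 / (9 × 250) = 0.09556
LCL = p̄ − 3·√(p̄(1−p̄)/n) = 0.09556 − 3 × 0.01859 = 0.03978

0.0398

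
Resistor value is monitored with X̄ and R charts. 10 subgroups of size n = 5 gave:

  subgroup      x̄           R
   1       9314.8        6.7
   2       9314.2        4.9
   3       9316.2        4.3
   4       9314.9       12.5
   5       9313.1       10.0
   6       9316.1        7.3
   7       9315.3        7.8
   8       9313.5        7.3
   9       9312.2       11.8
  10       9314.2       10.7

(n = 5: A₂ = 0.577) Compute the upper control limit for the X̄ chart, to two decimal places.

9319.26

X̄̄ = (9314.8 + 9314.2 + 9316.2 + 9314.9 + 9313.1 + 9316.1 + 9315.3 + 9313.5 + 9312.2 + 9314.2) / 10 = 93144.5000 / 10 = 9314.4500
R̄ = (6.7 + 4.9 + 4.3 + 12.5 + 10.0 + 7.3 + 7.8 + 7.3 + 11.8 + 10.7) / 10 = 83.3000 / 10 = 8.3300
UCL = X̄̄ + A₂·R̄ = 9314.4500 + 0.577 × 8.3300 = 9319.2564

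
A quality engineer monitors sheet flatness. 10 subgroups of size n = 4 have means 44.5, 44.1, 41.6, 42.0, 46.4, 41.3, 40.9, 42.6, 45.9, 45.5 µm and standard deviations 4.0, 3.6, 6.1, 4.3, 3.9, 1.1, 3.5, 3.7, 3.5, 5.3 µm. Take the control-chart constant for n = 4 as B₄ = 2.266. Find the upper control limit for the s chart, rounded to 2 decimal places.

s̄ = (4.0 + 3.6 + 6.1 + 4.3 + 3.9 + 1.1 + 3.5 + 3.7 + 3.5 + 5.3) / 10 = 3.9000
UCL_s = B₄·s̄ = 2.266 × 3.9000 = 8.8374

8.84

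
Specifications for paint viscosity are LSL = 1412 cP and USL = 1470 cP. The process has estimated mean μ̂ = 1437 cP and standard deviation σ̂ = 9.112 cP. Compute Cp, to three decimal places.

Cp = (USL − LSL) / (6σ̂) = (1470 − 1412) / (6 × 9.112) = 58.0000 / 54.6720 = 1.0609

1.061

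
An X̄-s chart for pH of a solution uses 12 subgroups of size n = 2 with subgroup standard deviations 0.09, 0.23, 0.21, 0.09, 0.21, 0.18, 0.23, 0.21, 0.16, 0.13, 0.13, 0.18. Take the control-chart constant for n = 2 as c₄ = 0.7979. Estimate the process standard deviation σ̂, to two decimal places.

0.21

s̄ = (0.09 + 0.23 + 0.21 + 0.09 + 0.21 + 0.18 + 0.23 + 0.21 + 0.16 + 0.13 + 0.13 + 0.18) / 12 = 0.1708
σ̂ = s̄ / c₄ = 0.1708 / 0.7979 = 0.2141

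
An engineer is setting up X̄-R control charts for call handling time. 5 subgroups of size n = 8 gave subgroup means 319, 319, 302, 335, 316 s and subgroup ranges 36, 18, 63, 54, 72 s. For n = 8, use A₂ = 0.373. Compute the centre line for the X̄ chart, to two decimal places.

X̄̄ = (319 + 319 + 302 + 335 + 316) / 5 = 1591.0000 / 5 = 318.2000
CL = X̄̄ = 318.2000

318.20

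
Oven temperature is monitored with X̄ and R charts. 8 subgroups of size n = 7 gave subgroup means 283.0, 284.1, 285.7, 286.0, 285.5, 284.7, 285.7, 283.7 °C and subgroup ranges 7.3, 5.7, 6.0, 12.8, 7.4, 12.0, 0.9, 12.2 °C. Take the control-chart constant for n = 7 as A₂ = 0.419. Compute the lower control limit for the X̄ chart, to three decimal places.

X̄̄ = (283.0 + 284.1 + 285.7 + 286.0 + 285.5 + 284.7 + 285.7 + 283.7) / 8 = 2278.4000 / 8 = 284.8000
R̄ = (7.3 + 5.7 + 6.0 + 12.8 + 7.4 + 12.0 + 0.9 + 12.2) / 8 = 64.3000 / 8 = 8.0375
LCL = X̄̄ − A₂·R̄ = 284.8000 − 0.419 × 8.0375 = 281.4323

281.432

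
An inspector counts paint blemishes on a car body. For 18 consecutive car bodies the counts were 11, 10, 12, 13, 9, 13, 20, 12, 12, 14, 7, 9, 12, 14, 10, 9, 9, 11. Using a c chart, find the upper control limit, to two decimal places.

21.67

c̄ = (11 + 10 + 12 + 13 + 9 + 13 + 20 + 12 + 12 + 14 + 7 + 9 + 12 + 14 + 10 + 9 + 9 + 11) / 18 = 207 / 18 = 11.5000
UCL = c̄ + 3√c̄ = 11.5000 + 3 × √11.5000 = 11.5000 + 3 × 3.3912 = 21.6735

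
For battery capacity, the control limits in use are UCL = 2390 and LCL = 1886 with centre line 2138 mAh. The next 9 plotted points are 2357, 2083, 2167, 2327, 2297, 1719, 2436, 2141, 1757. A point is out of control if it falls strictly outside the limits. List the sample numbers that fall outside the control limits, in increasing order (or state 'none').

Compare each point to [1886, 2390]: sample 6 = 1719 < LCL; sample 7 = 2436 > UCL; sample 9 = 1757 < LCL.

6, 7, 9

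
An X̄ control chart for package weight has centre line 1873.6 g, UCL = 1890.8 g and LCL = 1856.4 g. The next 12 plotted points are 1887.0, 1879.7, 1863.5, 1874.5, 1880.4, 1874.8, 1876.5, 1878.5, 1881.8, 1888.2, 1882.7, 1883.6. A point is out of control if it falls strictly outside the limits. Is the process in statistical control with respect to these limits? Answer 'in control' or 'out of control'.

in control

All 12 points lie within [1856.4, 1890.8].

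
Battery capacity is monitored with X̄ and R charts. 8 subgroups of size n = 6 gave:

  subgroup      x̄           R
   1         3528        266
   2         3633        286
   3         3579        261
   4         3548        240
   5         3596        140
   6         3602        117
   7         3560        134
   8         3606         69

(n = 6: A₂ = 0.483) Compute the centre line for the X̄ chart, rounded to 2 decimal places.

3581.50

X̄̄ = (3528 + 3633 + 3579 + 3548 + 3596 + 3602 + 3560 + 3606) / 8 = 28652.0000 / 8 = 3581.5000
CL = X̄̄ = 3581.5000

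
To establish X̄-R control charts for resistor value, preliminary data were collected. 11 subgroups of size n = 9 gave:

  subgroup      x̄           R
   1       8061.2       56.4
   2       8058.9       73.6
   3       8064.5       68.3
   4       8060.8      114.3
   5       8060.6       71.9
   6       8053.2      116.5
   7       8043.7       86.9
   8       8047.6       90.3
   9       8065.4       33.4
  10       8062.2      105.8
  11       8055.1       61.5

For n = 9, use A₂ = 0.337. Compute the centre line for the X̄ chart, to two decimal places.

8057.56

X̄̄ = (8061.2 + 8058.9 + 8064.5 + 8060.8 + 8060.6 + 8053.2 + 8043.7 + 8047.6 + 8065.4 + 8062.2 + 8055.1) / 11 = 88633.2000 / 11 = 8057.5636
CL = X̄̄ = 8057.5636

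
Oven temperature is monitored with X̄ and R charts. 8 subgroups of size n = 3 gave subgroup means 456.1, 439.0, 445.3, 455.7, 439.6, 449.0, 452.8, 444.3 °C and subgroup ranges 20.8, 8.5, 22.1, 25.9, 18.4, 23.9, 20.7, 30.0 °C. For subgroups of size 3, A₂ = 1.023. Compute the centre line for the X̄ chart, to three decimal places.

447.725

X̄̄ = (456.1 + 439.0 + 445.3 + 455.7 + 439.6 + 449.0 + 452.8 + 444.3) / 8 = 3581.8000 / 8 = 447.7250
CL = X̄̄ = 447.7250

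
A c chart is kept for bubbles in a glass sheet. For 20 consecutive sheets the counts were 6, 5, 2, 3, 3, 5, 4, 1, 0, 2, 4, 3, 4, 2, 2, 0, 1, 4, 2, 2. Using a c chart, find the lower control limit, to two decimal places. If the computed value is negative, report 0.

c̄ = (6 + 5 + 2 + 3 + 3 + 5 + 4 + 1 + 0 + 2 + 4 + 3 + 4 + 2 + 2 + 0 + 1 + 4 + 2 + 2) / 20 = 55 / 20 = 2.7500
LCL = c̄ − 3√c̄ = 2.7500 − 3 × 1.6583 = -2.2249 → 0 (cannot be negative)

0.00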